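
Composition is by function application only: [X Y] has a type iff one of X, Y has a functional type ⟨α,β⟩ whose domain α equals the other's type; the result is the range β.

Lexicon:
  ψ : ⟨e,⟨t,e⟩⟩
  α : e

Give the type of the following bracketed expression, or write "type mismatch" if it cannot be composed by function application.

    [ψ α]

⟨t,e⟩

At [ψ α], ψ : ⟨e,⟨t,e⟩⟩ takes α : e, giving ⟨t,e⟩.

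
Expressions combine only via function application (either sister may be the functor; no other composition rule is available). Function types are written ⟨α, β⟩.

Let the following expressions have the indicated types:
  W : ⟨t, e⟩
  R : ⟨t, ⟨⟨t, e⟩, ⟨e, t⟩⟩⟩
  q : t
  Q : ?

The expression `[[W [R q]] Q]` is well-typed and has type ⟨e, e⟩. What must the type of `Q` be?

For [[W [R q]] Q] to have type ⟨e, e⟩ with [W [R q]] of type ⟨e, t⟩, Q must be the function: Q : ⟨⟨e, t⟩, ⟨e, e⟩⟩.

⟨⟨e, t⟩, ⟨e, e⟩⟩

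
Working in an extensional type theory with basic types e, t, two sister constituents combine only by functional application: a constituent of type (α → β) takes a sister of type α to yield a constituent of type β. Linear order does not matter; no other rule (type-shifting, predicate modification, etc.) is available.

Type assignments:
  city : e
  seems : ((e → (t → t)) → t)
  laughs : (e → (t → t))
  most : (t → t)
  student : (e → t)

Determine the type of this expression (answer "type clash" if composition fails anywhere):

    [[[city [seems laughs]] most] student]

[seems laughs] — seems of type ((e → (t → t)) → t) combines with laughs of type (e → (t → t)): type t.
[city [seems laughs]]: e with t — neither is a function whose domain matches the other; composition fails here.

type clash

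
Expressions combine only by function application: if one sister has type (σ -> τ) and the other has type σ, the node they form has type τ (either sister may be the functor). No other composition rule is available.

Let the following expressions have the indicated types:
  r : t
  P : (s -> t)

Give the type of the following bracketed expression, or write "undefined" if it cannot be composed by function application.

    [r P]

undefined

[r P]: t with (s -> t) — neither is a function whose domain matches the other; composition fails here.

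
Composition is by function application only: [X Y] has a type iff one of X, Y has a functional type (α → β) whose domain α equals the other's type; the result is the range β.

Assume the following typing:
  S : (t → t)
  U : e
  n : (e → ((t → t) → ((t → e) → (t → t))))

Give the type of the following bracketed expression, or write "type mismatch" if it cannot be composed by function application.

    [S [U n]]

((t → e) → (t → t))

At [U n], n : (e → ((t → t) → ((t → e) → (t → t)))) takes U : e, giving ((t → t) → ((t → e) → (t → t))).
At [S [U n]], [U n] : ((t → t) → ((t → e) → (t → t))) takes S : (t → t), giving ((t → e) → (t → t)).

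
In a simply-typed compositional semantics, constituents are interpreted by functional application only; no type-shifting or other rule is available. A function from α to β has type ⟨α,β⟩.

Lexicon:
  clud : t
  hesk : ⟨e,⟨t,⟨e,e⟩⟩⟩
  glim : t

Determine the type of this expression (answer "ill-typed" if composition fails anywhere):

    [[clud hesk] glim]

At [clud hesk]: neither t nor ⟨e,⟨t,⟨e,e⟩⟩⟩ can take the other as argument; the node is ill-typed.

ill-typed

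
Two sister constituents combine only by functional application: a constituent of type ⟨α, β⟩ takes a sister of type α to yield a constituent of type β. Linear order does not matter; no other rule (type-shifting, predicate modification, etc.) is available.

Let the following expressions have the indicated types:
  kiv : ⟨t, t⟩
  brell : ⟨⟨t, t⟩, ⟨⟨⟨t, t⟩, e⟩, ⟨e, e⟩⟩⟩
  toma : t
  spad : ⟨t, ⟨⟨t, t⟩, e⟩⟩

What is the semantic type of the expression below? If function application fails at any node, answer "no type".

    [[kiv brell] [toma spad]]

[kiv brell] — brell of type ⟨⟨t, t⟩, ⟨⟨⟨t, t⟩, e⟩, ⟨e, e⟩⟩⟩ combines with kiv of type ⟨t, t⟩: type ⟨⟨⟨t, t⟩, e⟩, ⟨e, e⟩⟩.
[toma spad] — spad of type ⟨t, ⟨⟨t, t⟩, e⟩⟩ combines with toma of type t: type ⟨⟨t, t⟩, e⟩.
[[kiv brell] [toma spad]] — [kiv brell] of type ⟨⟨⟨t, t⟩, e⟩, ⟨e, e⟩⟩ combines with [toma spad] of type ⟨⟨t, t⟩, e⟩: type ⟨e, e⟩.

⟨e, e⟩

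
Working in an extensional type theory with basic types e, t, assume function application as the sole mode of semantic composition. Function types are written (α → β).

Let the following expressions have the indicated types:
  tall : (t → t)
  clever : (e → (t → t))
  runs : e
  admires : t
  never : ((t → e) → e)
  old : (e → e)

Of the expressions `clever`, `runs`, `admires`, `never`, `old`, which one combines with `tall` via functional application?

admires

clever : (e → (t → t)) — tall needs t; clever needs e; neither fits.
runs : e — tall needs t; runs needs nothing (atomic); neither fits.
admires — combines: tall : (t → t) takes admires : t as argument, giving t.
never : ((t → e) → e) — tall needs t; never needs (t → e); neither fits.
old : (e → e) — tall needs t; old needs e; neither fits.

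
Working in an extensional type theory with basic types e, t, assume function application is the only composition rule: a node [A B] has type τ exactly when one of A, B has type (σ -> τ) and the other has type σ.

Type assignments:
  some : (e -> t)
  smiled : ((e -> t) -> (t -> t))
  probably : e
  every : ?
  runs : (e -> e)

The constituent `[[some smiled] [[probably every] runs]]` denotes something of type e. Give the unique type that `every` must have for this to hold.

(e -> ((e -> e) -> ((t -> t) -> e)))

For [[some smiled] [[probably every] runs]] to have type e with [some smiled] of type (t -> t), [[probably every] runs] must be the function: [[probably every] runs] : ((t -> t) -> e).
For [[probably every] runs] to have type ((t -> t) -> e) with runs of type (e -> e), [probably every] must be the function: [probably every] : ((e -> e) -> ((t -> t) -> e)).
For [probably every] to have type ((e -> e) -> ((t -> t) -> e)) with probably of type e, every must be the function: every : (e -> ((e -> e) -> ((t -> t) -> e))).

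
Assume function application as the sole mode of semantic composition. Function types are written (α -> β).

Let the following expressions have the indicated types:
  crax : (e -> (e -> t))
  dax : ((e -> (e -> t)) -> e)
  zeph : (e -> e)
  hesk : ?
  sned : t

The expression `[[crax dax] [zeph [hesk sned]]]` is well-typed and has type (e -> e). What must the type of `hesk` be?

[[crax dax] [zeph [hesk sned]]] is required to be (e -> e). [crax dax] : e cannot yield (e -> e) as functor, so [zeph [hesk sned]] : (e -> (e -> e)).
[zeph [hesk sned]] is required to be (e -> (e -> e)). zeph : (e -> e) cannot yield (e -> (e -> e)) as functor, so [hesk sned] : ((e -> e) -> (e -> (e -> e))).
[hesk sned] is required to be ((e -> e) -> (e -> (e -> e))). sned : t cannot yield ((e -> e) -> (e -> (e -> e))) as functor, so hesk : (t -> ((e -> e) -> (e -> (e -> e)))).

(t -> ((e -> e) -> (e -> (e -> e))))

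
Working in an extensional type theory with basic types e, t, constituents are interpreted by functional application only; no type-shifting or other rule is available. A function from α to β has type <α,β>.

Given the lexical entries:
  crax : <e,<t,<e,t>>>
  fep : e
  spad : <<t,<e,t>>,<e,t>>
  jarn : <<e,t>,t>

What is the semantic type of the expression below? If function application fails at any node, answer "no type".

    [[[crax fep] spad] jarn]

t

[crax fep] — crax of type <e,<t,<e,t>>> combines with fep of type e: type <t,<e,t>>.
[[crax fep] spad] — spad of type <<t,<e,t>>,<e,t>> combines with [crax fep] of type <t,<e,t>>: type <e,t>.
[[[crax fep] spad] jarn] — jarn of type <<e,t>,t> combines with [[crax fep] spad] of type <e,t>: type t.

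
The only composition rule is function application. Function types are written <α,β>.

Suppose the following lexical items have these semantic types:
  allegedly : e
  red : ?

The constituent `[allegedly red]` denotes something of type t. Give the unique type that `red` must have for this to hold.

At [allegedly red] (required: t): allegedly is e, which is not a function with range t; hence red is the functor — type <e,t>.

<e,t>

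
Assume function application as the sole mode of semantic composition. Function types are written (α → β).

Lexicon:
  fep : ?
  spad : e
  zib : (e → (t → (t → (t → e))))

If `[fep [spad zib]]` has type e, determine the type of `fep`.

((t → (t → (t → e))) → e)

[fep [spad zib]] must have type e. The sister [spad zib] has type (t → (t → (t → e))); that is not a function onto e, so fep must be the functor, of type ((t → (t → (t → e))) → e).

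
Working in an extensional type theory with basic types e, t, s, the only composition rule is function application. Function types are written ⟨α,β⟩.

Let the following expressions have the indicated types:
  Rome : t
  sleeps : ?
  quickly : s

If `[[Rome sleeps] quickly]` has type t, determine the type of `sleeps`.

[[Rome sleeps] quickly] is required to be t. quickly : s cannot yield t as functor, so [Rome sleeps] : ⟨s,t⟩.
[Rome sleeps] is required to be ⟨s,t⟩. Rome : t cannot yield ⟨s,t⟩ as functor, so sleeps : ⟨t,⟨s,t⟩⟩.

⟨t,⟨s,t⟩⟩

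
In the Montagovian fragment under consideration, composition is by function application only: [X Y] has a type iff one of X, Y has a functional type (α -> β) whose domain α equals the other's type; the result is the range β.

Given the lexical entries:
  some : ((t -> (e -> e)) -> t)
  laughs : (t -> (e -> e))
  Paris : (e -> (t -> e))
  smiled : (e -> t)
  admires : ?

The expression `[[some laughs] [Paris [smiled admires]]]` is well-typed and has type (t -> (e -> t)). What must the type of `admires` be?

((e -> t) -> ((e -> (t -> e)) -> (t -> (t -> (e -> t)))))

For [[some laughs] [Paris [smiled admires]]] to have type (t -> (e -> t)) with [some laughs] of type t, [Paris [smiled admires]] must be the function: [Paris [smiled admires]] : (t -> (t -> (e -> t))).
For [Paris [smiled admires]] to have type (t -> (t -> (e -> t))) with Paris of type (e -> (t -> e)), [smiled admires] must be the function: [smiled admires] : ((e -> (t -> e)) -> (t -> (t -> (e -> t)))).
For [smiled admires] to have type ((e -> (t -> e)) -> (t -> (t -> (e -> t)))) with smiled of type (e -> t), admires must be the function: admires : ((e -> t) -> ((e -> (t -> e)) -> (t -> (t -> (e -> t))))).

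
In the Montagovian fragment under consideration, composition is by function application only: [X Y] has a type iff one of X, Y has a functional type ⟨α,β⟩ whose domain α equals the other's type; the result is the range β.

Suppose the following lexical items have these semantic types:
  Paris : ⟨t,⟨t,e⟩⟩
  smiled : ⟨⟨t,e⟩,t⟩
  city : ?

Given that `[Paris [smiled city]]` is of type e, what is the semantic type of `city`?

⟨⟨⟨t,e⟩,t⟩,⟨⟨t,⟨t,e⟩⟩,e⟩⟩

[Paris [smiled city]] is required to be e. Paris : ⟨t,⟨t,e⟩⟩ cannot yield e as functor, so [smiled city] : ⟨⟨t,⟨t,e⟩⟩,e⟩.
[smiled city] is required to be ⟨⟨t,⟨t,e⟩⟩,e⟩. smiled : ⟨⟨t,e⟩,t⟩ cannot yield ⟨⟨t,⟨t,e⟩⟩,e⟩ as functor, so city : ⟨⟨⟨t,e⟩,t⟩,⟨⟨t,⟨t,e⟩⟩,e⟩⟩.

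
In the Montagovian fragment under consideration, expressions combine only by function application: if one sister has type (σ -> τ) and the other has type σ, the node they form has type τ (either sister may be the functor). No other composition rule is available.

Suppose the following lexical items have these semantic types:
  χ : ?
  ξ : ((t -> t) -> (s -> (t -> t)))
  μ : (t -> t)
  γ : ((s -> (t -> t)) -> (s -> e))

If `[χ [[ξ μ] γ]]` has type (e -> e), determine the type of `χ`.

[χ [[ξ μ] γ]] is required to be (e -> e). [[ξ μ] γ] : (s -> e) cannot yield (e -> e) as functor, so χ : ((s -> e) -> (e -> e)).

((s -> e) -> (e -> e))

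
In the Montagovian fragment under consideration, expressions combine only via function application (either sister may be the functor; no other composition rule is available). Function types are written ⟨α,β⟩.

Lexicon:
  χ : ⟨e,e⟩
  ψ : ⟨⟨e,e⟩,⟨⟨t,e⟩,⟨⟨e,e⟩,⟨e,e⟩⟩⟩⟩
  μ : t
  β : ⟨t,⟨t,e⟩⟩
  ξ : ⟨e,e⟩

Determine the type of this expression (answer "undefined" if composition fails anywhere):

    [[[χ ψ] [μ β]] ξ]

[χ ψ]: ⟨⟨e,e⟩,⟨⟨t,e⟩,⟨⟨e,e⟩,⟨e,e⟩⟩⟩⟩ applied to ⟨e,e⟩ yields ⟨⟨t,e⟩,⟨⟨e,e⟩,⟨e,e⟩⟩⟩.
[μ β]: ⟨t,⟨t,e⟩⟩ applied to t yields ⟨t,e⟩.
[[χ ψ] [μ β]]: ⟨⟨t,e⟩,⟨⟨e,e⟩,⟨e,e⟩⟩⟩ applied to ⟨t,e⟩ yields ⟨⟨e,e⟩,⟨e,e⟩⟩.
[[[χ ψ] [μ β]] ξ]: ⟨⟨e,e⟩,⟨e,e⟩⟩ applied to ⟨e,e⟩ yields ⟨e,e⟩.

⟨e,e⟩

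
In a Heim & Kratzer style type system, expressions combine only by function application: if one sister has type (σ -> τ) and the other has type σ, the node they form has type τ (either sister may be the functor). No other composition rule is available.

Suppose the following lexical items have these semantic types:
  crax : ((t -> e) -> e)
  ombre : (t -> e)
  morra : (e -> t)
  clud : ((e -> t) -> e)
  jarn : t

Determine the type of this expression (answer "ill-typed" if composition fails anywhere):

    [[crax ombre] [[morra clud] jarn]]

[crax ombre]: crax is ((t -> e) -> e), ombre is (t -> e); result e.
[morra clud]: clud is ((e -> t) -> e), morra is (e -> t); result e.
[[morra clud] jarn]: e and t cannot combine by function application — type clash.

ill-typed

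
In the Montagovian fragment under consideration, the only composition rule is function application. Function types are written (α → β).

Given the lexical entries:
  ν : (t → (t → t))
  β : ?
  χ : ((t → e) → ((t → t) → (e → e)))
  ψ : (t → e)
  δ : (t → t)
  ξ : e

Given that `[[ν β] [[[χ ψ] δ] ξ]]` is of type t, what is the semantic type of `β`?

For [[ν β] [[[χ ψ] δ] ξ]] to have type t with [[[χ ψ] δ] ξ] of type e, [ν β] must be the function: [ν β] : (e → t).
For [ν β] to have type (e → t) with ν of type (t → (t → t)), β must be the function: β : ((t → (t → t)) → (e → t)).

((t → (t → t)) → (e → t))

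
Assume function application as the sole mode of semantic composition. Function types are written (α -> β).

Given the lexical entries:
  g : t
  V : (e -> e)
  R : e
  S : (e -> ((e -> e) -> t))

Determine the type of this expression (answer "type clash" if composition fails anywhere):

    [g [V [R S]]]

type clash

[R S]: (e -> ((e -> e) -> t)) applied to e yields ((e -> e) -> t).
[V [R S]]: ((e -> e) -> t) applied to (e -> e) yields t.
[g [V [R S]]]: t and t cannot combine by function application — type clash.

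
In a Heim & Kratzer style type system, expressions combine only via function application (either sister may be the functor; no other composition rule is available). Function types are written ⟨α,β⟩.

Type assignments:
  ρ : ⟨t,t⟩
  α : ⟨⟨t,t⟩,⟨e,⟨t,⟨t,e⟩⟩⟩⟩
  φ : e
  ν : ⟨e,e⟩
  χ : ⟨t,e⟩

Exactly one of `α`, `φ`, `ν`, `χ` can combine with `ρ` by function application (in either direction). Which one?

α — combines: α : ⟨⟨t,t⟩,⟨e,⟨t,⟨t,e⟩⟩⟩⟩ takes ρ : ⟨t,t⟩ as argument, giving ⟨e,⟨t,⟨t,e⟩⟩⟩.
φ : e — no; ρ wants t, and φ wants nothing (atomic).
ν : ⟨e,e⟩ — no; ρ wants t, and ν wants e.
χ : ⟨t,e⟩ — no; ρ wants t, and χ wants t.

α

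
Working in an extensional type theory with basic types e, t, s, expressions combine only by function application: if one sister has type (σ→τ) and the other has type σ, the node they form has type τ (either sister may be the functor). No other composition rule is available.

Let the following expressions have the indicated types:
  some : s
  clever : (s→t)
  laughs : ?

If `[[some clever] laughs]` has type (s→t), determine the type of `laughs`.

(t→(s→t))

[[some clever] laughs] must have type (s→t). The sister [some clever] has type t; that is not a function onto (s→t), so laughs must be the functor, of type (t→(s→t)).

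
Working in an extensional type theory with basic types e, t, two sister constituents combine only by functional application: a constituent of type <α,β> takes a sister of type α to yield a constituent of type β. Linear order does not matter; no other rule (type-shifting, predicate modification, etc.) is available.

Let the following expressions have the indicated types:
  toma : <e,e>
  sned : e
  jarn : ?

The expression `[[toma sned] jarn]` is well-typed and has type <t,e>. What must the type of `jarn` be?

[[toma sned] jarn] must have type <t,e>. The sister [toma sned] has type e; that is not a function onto <t,e>, so jarn must be the functor, of type <e,<t,e>>.

<e,<t,e>>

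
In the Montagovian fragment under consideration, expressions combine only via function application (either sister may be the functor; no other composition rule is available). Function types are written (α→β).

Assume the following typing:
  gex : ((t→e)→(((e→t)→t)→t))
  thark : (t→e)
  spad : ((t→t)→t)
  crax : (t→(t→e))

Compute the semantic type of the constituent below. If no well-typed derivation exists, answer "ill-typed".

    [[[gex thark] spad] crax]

[gex thark]: gex is ((t→e)→(((e→t)→t)→t)), thark is (t→e); result (((e→t)→t)→t).
At [[gex thark] spad]: neither (((e→t)→t)→t) nor ((t→t)→t) can take the other as argument; the node is ill-typed.

ill-typed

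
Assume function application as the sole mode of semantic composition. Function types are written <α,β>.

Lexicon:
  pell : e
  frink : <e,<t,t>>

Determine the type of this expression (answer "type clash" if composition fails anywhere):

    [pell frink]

[pell frink]: functor frink : <e,<t,t>>, argument pell : e; result <t,t>.

<t,t>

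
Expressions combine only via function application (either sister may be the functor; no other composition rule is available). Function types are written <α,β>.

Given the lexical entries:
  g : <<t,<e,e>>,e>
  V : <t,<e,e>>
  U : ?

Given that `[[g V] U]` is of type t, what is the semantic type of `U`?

[[g V] U] must have type t. The sister [g V] has type e; that is not a function onto t, so U must be the functor, of type <e,t>.

<e,t>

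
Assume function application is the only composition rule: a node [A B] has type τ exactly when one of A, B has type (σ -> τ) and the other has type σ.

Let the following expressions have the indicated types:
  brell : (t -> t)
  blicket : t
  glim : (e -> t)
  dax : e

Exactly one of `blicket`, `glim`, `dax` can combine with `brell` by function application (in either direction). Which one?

blicket — combines: brell : (t -> t) takes blicket : t as argument, giving t.
glim : (e -> t) — no; brell wants t, and glim wants e.
dax : e — no; brell wants t, and dax wants nothing (atomic).

blicket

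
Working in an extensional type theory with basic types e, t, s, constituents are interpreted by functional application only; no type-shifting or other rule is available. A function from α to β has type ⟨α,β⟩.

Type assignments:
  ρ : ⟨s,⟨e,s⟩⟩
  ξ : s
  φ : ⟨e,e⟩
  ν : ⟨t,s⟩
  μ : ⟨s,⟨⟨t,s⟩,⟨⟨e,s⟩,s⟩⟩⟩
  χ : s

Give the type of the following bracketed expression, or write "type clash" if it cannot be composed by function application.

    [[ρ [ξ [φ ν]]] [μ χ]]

type clash

[φ ν]: ⟨e,e⟩ and ⟨t,s⟩ cannot combine by function application — type clash.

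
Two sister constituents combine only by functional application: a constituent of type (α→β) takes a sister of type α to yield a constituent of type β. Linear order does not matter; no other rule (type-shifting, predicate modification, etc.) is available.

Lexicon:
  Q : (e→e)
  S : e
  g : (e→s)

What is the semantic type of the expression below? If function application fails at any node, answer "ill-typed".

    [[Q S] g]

At [Q S], Q : (e→e) takes S : e, giving e.
At [[Q S] g], g : (e→s) takes [Q S] : e, giving s.

s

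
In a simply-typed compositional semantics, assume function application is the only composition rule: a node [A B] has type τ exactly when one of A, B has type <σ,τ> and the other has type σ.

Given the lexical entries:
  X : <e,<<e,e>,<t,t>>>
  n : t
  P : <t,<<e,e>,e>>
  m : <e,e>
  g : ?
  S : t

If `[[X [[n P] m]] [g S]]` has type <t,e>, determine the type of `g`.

[[X [[n P] m]] [g S]] is required to be <t,e>. [X [[n P] m]] : <<e,e>,<t,t>> cannot yield <t,e> as functor, so [g S] : <<<e,e>,<t,t>>,<t,e>>.
[g S] is required to be <<<e,e>,<t,t>>,<t,e>>. S : t cannot yield <<<e,e>,<t,t>>,<t,e>> as functor, so g : <t,<<<e,e>,<t,t>>,<t,e>>>.

<t,<<<e,e>,<t,t>>,<t,e>>>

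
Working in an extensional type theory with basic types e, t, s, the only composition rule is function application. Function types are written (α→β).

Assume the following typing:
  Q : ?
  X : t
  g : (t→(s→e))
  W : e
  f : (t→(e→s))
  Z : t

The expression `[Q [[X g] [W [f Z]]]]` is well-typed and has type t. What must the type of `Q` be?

[Q [[X g] [W [f Z]]]] is required to be t. [[X g] [W [f Z]]] : e cannot yield t as functor, so Q : (e→t).

(e→t)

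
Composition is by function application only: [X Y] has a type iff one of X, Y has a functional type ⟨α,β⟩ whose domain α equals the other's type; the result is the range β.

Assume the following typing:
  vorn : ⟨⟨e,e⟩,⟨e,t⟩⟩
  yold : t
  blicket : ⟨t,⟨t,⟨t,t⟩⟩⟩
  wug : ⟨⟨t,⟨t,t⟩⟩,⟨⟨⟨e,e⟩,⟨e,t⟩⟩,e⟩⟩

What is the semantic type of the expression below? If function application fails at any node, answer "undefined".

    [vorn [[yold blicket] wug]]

[yold blicket] — blicket of type ⟨t,⟨t,⟨t,t⟩⟩⟩ combines with yold of type t: type ⟨t,⟨t,t⟩⟩.
[[yold blicket] wug] — wug of type ⟨⟨t,⟨t,t⟩⟩,⟨⟨⟨e,e⟩,⟨e,t⟩⟩,e⟩⟩ combines with [yold blicket] of type ⟨t,⟨t,t⟩⟩: type ⟨⟨⟨e,e⟩,⟨e,t⟩⟩,e⟩.
[vorn [[yold blicket] wug]] — [[yold blicket] wug] of type ⟨⟨⟨e,e⟩,⟨e,t⟩⟩,e⟩ combines with vorn of type ⟨⟨e,e⟩,⟨e,t⟩⟩: type e.

e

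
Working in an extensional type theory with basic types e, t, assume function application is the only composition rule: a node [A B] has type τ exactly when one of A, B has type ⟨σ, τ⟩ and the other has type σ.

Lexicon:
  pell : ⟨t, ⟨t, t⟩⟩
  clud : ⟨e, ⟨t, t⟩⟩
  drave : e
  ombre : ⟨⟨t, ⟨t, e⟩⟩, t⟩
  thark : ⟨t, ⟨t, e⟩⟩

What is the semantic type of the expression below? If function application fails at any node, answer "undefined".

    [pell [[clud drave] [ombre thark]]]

[clud drave]: functor clud : ⟨e, ⟨t, t⟩⟩, argument drave : e; result ⟨t, t⟩.
[ombre thark]: functor ombre : ⟨⟨t, ⟨t, e⟩⟩, t⟩, argument thark : ⟨t, ⟨t, e⟩⟩; result t.
[[clud drave] [ombre thark]]: functor [clud drave] : ⟨t, t⟩, argument [ombre thark] : t; result t.
[pell [[clud drave] [ombre thark]]]: functor pell : ⟨t, ⟨t, t⟩⟩, argument [[clud drave] [ombre thark]] : t; result ⟨t, t⟩.

⟨t, t⟩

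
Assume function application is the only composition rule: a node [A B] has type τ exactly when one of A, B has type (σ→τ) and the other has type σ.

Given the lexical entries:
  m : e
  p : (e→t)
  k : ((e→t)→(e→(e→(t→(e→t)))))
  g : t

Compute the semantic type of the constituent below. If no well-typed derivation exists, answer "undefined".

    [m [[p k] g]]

undefined

[p k]: ((e→t)→(e→(e→(t→(e→t))))) applied to (e→t) yields (e→(e→(t→(e→t)))).
[[p k] g]: (e→(e→(t→(e→t)))) with t — neither is a function whose domain matches the other; composition fails here.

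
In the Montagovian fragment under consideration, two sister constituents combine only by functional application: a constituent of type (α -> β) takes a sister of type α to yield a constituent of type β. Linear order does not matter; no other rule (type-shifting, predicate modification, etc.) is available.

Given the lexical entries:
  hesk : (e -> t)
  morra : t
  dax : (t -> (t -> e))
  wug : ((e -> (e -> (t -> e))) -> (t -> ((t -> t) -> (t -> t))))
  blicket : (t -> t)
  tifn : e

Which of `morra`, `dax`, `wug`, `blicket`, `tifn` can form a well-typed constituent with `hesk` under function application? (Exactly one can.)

tifn

morra : t — neither side's domain matches the other.
dax : (t -> (t -> e)) — neither side's domain matches the other.
wug : ((e -> (e -> (t -> e))) -> (t -> ((t -> t) -> (t -> t)))) — neither side's domain matches the other.
blicket : (t -> t) — neither side's domain matches the other.
tifn — combines: hesk : (e -> t) takes tifn : e as argument, giving t.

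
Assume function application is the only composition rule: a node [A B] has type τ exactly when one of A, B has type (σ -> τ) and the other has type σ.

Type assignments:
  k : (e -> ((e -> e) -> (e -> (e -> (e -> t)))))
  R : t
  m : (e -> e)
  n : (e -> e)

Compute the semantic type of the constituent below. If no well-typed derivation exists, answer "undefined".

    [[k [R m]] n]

[R m]: t with (e -> e) — neither is a function whose domain matches the other; composition fails here.

undefined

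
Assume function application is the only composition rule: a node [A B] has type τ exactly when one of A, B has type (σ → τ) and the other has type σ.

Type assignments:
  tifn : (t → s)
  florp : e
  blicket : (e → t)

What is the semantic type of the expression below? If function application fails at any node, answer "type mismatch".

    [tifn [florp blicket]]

At [florp blicket], blicket : (e → t) takes florp : e, giving t.
At [tifn [florp blicket]], tifn : (t → s) takes [florp blicket] : t, giving s.

s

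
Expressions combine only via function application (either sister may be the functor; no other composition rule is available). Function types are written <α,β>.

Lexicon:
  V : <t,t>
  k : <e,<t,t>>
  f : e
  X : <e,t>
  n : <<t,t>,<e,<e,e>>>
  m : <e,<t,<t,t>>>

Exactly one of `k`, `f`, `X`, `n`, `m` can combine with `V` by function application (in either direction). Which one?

n

k : <e,<t,t>> — V needs t; k needs e; neither fits.
f : e — V needs t; f needs nothing (atomic); neither fits.
X : <e,t> — V needs t; X needs e; neither fits.
n — combines: n : <<t,t>,<e,<e,e>>> takes V : <t,t> as argument, giving <e,<e,e>>.
m : <e,<t,<t,t>>> — V needs t; m needs e; neither fits.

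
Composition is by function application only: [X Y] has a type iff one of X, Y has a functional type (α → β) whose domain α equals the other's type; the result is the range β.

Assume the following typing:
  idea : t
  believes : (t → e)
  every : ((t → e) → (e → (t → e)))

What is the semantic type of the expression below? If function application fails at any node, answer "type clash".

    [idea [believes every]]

type clash

[believes every]: ((t → e) → (e → (t → e))) applied to (t → e) yields (e → (t → e)).
[idea [believes every]]: t and (e → (t → e)) cannot combine by function application — type clash.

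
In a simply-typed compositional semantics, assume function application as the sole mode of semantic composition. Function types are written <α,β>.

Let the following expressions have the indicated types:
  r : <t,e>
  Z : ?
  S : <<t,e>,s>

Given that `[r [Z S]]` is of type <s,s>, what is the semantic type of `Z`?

<<<t,e>,s>,<<t,e>,<s,s>>>

At [r [Z S]] (required: <s,s>): r is <t,e>, which is not a function with range <s,s>; hence [Z S] is the functor — type <<t,e>,<s,s>>.
At [Z S] (required: <<t,e>,<s,s>>): S is <<t,e>,s>, which is not a function with range <<t,e>,<s,s>>; hence Z is the functor — type <<<t,e>,s>,<<t,e>,<s,s>>>.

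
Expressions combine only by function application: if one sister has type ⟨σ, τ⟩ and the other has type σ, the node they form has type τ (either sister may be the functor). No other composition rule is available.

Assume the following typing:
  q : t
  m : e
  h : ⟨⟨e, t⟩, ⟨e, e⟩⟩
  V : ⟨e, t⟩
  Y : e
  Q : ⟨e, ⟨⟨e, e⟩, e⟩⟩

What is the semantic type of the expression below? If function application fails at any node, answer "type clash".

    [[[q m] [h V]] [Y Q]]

type clash

[q m]: t with e — neither is a function whose domain matches the other; composition fails here.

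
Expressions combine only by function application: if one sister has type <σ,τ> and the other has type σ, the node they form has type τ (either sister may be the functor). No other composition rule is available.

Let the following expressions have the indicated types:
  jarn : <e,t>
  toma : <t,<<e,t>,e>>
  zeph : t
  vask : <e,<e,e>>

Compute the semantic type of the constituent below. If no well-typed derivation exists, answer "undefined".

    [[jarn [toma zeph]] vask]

<e,e>

At [toma zeph], toma : <t,<<e,t>,e>> takes zeph : t, giving <<e,t>,e>.
At [jarn [toma zeph]], [toma zeph] : <<e,t>,e> takes jarn : <e,t>, giving e.
At [[jarn [toma zeph]] vask], vask : <e,<e,e>> takes [jarn [toma zeph]] : e, giving <e,e>.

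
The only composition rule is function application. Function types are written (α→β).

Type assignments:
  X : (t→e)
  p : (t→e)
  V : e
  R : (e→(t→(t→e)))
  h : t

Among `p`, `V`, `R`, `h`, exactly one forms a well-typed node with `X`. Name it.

h

p : (t→e) — no; X wants t, and p wants t.
V : e — no; X wants t, and V wants nothing (atomic).
R : (e→(t→(t→e))) — no; X wants t, and R wants e.
h — combines: X : (t→e) takes h : t as argument, giving e.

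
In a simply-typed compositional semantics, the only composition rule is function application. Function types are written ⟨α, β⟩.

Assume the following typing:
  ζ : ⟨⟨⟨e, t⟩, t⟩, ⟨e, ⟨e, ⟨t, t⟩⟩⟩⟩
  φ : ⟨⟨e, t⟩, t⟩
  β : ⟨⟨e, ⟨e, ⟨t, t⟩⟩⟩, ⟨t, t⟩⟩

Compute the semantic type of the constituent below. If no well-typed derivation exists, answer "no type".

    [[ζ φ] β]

[ζ φ]: ζ is ⟨⟨⟨e, t⟩, t⟩, ⟨e, ⟨e, ⟨t, t⟩⟩⟩⟩, φ is ⟨⟨e, t⟩, t⟩; result ⟨e, ⟨e, ⟨t, t⟩⟩⟩.
[[ζ φ] β]: β is ⟨⟨e, ⟨e, ⟨t, t⟩⟩⟩, ⟨t, t⟩⟩, [ζ φ] is ⟨e, ⟨e, ⟨t, t⟩⟩⟩; result ⟨t, t⟩.

⟨t, t⟩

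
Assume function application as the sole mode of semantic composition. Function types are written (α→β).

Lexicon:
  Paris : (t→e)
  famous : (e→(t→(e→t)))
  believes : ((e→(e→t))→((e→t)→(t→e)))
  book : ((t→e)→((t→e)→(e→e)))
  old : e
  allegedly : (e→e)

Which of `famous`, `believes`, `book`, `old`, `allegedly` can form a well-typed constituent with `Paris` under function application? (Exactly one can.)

famous : (e→(t→(e→t))) — does not combine with Paris.
believes : ((e→(e→t))→((e→t)→(t→e))) — does not combine with Paris.
book — combines: book : ((t→e)→((t→e)→(e→e))) takes Paris : (t→e) as argument, giving ((t→e)→(e→e)).
old : e — does not combine with Paris.
allegedly : (e→e) — does not combine with Paris.

book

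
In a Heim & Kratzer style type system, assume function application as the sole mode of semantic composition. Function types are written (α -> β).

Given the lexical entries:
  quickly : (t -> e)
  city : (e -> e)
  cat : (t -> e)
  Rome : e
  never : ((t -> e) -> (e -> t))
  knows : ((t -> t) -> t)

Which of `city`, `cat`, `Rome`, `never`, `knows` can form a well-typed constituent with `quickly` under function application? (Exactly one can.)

city : (e -> e) — quickly needs t; city needs e; neither fits.
cat : (t -> e) — quickly needs t; cat needs t; neither fits.
Rome : e — quickly needs t; Rome needs nothing (atomic); neither fits.
never — combines: never : ((t -> e) -> (e -> t)) takes quickly : (t -> e) as argument, giving (e -> t).
knows : ((t -> t) -> t) — quickly needs t; knows needs (t -> t); neither fits.

never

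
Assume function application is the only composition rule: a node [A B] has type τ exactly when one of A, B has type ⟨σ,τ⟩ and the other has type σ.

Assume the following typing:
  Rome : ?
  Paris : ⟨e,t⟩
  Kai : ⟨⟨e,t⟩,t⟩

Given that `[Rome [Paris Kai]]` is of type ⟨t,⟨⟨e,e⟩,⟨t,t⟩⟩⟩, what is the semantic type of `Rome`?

⟨t,⟨t,⟨⟨e,e⟩,⟨t,t⟩⟩⟩⟩

[Rome [Paris Kai]] is required to be ⟨t,⟨⟨e,e⟩,⟨t,t⟩⟩⟩. [Paris Kai] : t cannot yield ⟨t,⟨⟨e,e⟩,⟨t,t⟩⟩⟩ as functor, so Rome : ⟨t,⟨t,⟨⟨e,e⟩,⟨t,t⟩⟩⟩⟩.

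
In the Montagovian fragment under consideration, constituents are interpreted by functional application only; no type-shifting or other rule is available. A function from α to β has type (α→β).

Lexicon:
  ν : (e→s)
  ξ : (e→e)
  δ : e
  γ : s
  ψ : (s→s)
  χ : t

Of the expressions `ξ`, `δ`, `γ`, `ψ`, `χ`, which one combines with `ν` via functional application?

δ

ξ : (e→e) — does not combine with ν.
δ — combines: ν : (e→s) takes δ : e as argument, giving s.
γ : s — does not combine with ν.
ψ : (s→s) — does not combine with ν.
χ : t — does not combine with ν.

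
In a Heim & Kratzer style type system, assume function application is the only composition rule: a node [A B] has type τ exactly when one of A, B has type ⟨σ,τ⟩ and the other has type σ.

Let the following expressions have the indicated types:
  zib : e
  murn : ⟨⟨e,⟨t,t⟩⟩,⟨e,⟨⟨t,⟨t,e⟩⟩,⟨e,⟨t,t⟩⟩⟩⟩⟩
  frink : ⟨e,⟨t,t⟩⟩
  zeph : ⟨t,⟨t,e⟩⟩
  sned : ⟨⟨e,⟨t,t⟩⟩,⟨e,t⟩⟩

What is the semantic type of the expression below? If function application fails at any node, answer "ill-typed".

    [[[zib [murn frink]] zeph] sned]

[murn frink] — murn of type ⟨⟨e,⟨t,t⟩⟩,⟨e,⟨⟨t,⟨t,e⟩⟩,⟨e,⟨t,t⟩⟩⟩⟩⟩ combines with frink of type ⟨e,⟨t,t⟩⟩: type ⟨e,⟨⟨t,⟨t,e⟩⟩,⟨e,⟨t,t⟩⟩⟩⟩.
[zib [murn frink]] — [murn frink] of type ⟨e,⟨⟨t,⟨t,e⟩⟩,⟨e,⟨t,t⟩⟩⟩⟩ combines with zib of type e: type ⟨⟨t,⟨t,e⟩⟩,⟨e,⟨t,t⟩⟩⟩.
[[zib [murn frink]] zeph] — [zib [murn frink]] of type ⟨⟨t,⟨t,e⟩⟩,⟨e,⟨t,t⟩⟩⟩ combines with zeph of type ⟨t,⟨t,e⟩⟩: type ⟨e,⟨t,t⟩⟩.
[[[zib [murn frink]] zeph] sned] — sned of type ⟨⟨e,⟨t,t⟩⟩,⟨e,t⟩⟩ combines with [[zib [murn frink]] zeph] of type ⟨e,⟨t,t⟩⟩: type ⟨e,t⟩.

⟨e,t⟩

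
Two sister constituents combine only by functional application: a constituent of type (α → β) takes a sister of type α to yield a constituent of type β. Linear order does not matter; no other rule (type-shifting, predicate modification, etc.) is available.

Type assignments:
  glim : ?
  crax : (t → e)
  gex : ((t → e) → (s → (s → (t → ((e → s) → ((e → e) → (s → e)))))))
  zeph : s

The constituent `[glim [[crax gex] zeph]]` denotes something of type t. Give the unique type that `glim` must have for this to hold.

At [glim [[crax gex] zeph]] (required: t): [[crax gex] zeph] is (s → (t → ((e → s) → ((e → e) → (s → e))))), which is not a function with range t; hence glim is the functor — type ((s → (t → ((e → s) → ((e → e) → (s → e))))) → t).

((s → (t → ((e → s) → ((e → e) → (s → e))))) → t)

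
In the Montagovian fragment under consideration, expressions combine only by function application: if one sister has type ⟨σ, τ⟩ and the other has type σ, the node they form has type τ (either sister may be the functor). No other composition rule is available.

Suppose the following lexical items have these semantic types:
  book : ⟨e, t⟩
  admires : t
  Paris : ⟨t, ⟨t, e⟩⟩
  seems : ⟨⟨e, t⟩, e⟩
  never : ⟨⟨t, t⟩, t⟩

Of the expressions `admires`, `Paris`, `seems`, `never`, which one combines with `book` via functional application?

seems

admires : t — book needs e; admires needs nothing (atomic); neither fits.
Paris : ⟨t, ⟨t, e⟩⟩ — book needs e; Paris needs t; neither fits.
seems — combines: seems : ⟨⟨e, t⟩, e⟩ takes book : ⟨e, t⟩ as argument, giving e.
never : ⟨⟨t, t⟩, t⟩ — book needs e; never needs ⟨t, t⟩; neither fits.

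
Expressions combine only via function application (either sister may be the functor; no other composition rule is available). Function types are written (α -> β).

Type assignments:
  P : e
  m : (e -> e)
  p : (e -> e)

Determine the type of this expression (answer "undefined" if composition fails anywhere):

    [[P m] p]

At [P m], m : (e -> e) takes P : e, giving e.
At [[P m] p], p : (e -> e) takes [P m] : e, giving e.

e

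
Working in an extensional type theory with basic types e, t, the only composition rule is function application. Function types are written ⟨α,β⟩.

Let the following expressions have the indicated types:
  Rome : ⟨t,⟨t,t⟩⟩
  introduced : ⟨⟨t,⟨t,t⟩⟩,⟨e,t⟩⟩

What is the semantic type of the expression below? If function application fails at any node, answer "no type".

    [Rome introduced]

⟨e,t⟩

[Rome introduced]: ⟨⟨t,⟨t,t⟩⟩,⟨e,t⟩⟩ applied to ⟨t,⟨t,t⟩⟩ yields ⟨e,t⟩.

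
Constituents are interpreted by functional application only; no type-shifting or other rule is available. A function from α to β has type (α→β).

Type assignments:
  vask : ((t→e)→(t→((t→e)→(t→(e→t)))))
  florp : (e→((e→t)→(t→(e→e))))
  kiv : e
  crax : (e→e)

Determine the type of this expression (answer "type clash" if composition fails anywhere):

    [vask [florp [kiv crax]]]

[kiv crax]: crax is (e→e), kiv is e; result e.
[florp [kiv crax]]: florp is (e→((e→t)→(t→(e→e)))), [kiv crax] is e; result ((e→t)→(t→(e→e))).
[vask [florp [kiv crax]]]: ((t→e)→(t→((t→e)→(t→(e→t))))) with ((e→t)→(t→(e→e))) — neither is a function whose domain matches the other; composition fails here.

type clash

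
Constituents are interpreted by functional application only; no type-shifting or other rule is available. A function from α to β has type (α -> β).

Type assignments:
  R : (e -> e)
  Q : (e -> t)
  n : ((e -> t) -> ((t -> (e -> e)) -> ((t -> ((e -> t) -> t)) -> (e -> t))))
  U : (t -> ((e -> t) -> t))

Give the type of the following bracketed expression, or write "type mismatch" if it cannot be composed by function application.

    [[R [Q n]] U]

type mismatch

[Q n]: ((e -> t) -> ((t -> (e -> e)) -> ((t -> ((e -> t) -> t)) -> (e -> t)))) applied to (e -> t) yields ((t -> (e -> e)) -> ((t -> ((e -> t) -> t)) -> (e -> t))).
[R [Q n]]: (e -> e) and ((t -> (e -> e)) -> ((t -> ((e -> t) -> t)) -> (e -> t))) cannot combine by function application — type clash.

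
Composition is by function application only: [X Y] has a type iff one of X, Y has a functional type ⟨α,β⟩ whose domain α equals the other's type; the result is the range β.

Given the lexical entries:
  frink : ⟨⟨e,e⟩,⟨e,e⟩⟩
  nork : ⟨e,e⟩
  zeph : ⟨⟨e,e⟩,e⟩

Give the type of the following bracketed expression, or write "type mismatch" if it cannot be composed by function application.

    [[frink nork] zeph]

[frink nork]: ⟨⟨e,e⟩,⟨e,e⟩⟩ applied to ⟨e,e⟩ yields ⟨e,e⟩.
[[frink nork] zeph]: ⟨⟨e,e⟩,e⟩ applied to ⟨e,e⟩ yields e.

e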